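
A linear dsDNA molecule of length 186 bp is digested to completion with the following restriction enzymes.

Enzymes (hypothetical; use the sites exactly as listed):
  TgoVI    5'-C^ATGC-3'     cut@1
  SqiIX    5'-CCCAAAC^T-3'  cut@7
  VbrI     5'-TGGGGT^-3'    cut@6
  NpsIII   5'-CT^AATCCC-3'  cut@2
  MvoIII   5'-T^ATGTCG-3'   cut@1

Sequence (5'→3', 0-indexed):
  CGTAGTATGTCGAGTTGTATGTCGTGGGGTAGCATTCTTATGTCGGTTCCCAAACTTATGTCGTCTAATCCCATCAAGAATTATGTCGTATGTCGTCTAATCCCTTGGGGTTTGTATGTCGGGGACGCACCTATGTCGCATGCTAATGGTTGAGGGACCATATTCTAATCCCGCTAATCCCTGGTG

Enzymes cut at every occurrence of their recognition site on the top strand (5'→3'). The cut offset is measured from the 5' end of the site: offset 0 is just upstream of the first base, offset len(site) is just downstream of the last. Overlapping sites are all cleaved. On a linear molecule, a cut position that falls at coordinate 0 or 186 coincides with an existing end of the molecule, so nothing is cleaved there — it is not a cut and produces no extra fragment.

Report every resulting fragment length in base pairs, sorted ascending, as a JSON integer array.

Per-enzyme occurrences:
  TgoVI CATGC/1: at [138] ⇒ [139]
  SqiIX CCCAAACT/7: at [48] ⇒ [55]
  VbrI TGGGGT/6: at [24, 105] ⇒ [30, 111]
  NpsIII CTAATCCC/2: at [64, 96, 164, 173] ⇒ [66, 98, 166, 175]
  MvoIII TATGTCG/1: at [5, 17, 38, 56, 81, 88, 114, 131] ⇒ [6, 18, 39, 57, 82, 89, 115, 132]

All cut coordinates (distinct, sorted): [6, 18, 30, 39, 55, 57, 66, 82, 89, 98, 111, 115, 132, 139, 166, 175]

Fragment lengths:
  [0,6): 6 bp
  [6,18): 12 bp
  [18,30): 12 bp
  [30,39): 9 bp
  [39,55): 16 bp
  [55,57): 2 bp
  [57,66): 9 bp
  [66,82): 16 bp
  [82,89): 7 bp
  [89,98): 9 bp
  [98,111): 13 bp
  [111,115): 4 bp
  [115,132): 17 bp
  [132,139): 7 bp
  [139,166): 27 bp
  [166,175): 9 bp
  [175,186): 11 bp

[2,4,6,7,7,9,9,9,9,11,12,12,13,16,16,17,27]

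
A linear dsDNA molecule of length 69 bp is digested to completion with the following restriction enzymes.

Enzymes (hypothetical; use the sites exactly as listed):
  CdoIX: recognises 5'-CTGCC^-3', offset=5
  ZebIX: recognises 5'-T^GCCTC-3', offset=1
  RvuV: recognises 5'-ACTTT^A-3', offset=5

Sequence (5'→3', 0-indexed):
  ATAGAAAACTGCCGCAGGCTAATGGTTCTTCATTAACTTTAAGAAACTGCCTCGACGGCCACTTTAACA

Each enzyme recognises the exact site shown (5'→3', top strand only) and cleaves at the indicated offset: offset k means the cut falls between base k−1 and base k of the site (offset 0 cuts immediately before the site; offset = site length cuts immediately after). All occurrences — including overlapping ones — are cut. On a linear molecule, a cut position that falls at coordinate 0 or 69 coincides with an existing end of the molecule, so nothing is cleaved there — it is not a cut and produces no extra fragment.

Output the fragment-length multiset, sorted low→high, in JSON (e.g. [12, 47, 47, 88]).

Site scan:
  CdoIX CTGCC/5: at [8, 46] ⇒ [13, 51]
  ZebIX TGCCTC/1: at [47] ⇒ [48]
  RvuV ACTTTA/5: at [35, 60] ⇒ [40, 65]

Pooled cuts: [13, 40, 48, 51, 65]

Fragment lengths:
  [0,13): 13 bp
  [13,40): 27 bp
  [40,48): 8 bp
  [48,51): 3 bp
  [51,65): 14 bp
  [65,69): 4 bp

[3,4,8,13,14,27]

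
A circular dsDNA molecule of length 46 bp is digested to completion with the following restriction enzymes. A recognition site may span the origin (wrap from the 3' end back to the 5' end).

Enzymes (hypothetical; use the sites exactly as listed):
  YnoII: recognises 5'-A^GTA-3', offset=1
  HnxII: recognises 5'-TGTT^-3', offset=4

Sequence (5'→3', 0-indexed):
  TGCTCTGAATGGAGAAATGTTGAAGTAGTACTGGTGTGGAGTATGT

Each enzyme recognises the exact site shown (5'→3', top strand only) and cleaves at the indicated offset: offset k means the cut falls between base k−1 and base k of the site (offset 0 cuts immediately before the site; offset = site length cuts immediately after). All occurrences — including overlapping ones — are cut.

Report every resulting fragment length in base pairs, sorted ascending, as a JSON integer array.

Site scan:
  YnoII (AGTA, off=1): starts [23, 26, 39] → cuts [24, 27, 40]
  HnxII (TGTT, off=4): starts [17, 43] → cuts [1, 21]

All cut coordinates (distinct, sorted): [1, 21, 24, 27, 40]

Fragment lengths:
  1→21: 20 bp
  21→24: 3 bp
  24→27: 3 bp
  27→40: 13 bp
  40→1 (wrap): 46-40+1 = 7 bp

[3,3,7,13,20]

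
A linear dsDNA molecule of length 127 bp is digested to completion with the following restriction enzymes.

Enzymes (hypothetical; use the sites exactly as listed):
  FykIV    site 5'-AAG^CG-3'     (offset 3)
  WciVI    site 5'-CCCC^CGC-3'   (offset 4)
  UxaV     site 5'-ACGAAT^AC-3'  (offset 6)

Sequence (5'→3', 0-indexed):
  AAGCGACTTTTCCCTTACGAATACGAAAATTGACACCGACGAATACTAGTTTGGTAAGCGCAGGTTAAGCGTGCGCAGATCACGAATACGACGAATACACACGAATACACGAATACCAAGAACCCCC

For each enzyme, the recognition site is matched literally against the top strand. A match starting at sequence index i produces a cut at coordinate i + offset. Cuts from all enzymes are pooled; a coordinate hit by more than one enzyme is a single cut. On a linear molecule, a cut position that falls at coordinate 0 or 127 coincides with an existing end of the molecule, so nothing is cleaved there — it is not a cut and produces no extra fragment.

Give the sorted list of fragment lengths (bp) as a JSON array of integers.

[3,8,9,10,11,13,14,18,19,22]

Site scan:
  FykIV AAGCG/3: at [0, 55, 66] ⇒ [3, 58, 69]
  WciVI (CCCCCGC, off=4): no sites
  UxaV ACGAATAC/6: at [16, 38, 81, 90, 100, 108] ⇒ [22, 44, 87, 96, 106, 114]

Pooled cuts: [3, 22, 44, 58, 69, 87, 96, 106, 114]

Fragments:
  [0,3): 3 bp
  [3,22): 19 bp
  [22,44): 22 bp
  [44,58): 14 bp
  [58,69): 11 bp
  [69,87): 18 bp
  [87,96): 9 bp
  [96,106): 10 bp
  [106,114): 8 bp
  [114,127): 13 bp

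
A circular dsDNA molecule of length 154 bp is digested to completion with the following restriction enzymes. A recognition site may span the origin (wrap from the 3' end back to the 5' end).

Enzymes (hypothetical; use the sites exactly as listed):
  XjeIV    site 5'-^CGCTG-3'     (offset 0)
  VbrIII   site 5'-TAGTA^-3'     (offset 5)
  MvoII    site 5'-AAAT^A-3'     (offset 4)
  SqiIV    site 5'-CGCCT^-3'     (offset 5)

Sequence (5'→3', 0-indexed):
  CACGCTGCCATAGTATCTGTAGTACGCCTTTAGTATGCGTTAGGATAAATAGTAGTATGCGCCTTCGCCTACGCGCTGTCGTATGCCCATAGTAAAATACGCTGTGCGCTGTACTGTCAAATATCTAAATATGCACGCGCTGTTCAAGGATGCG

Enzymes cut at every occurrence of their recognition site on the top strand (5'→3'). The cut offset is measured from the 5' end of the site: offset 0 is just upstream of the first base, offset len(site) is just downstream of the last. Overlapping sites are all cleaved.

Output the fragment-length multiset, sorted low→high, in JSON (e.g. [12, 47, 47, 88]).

Scan for sites:
  XjeIV CGCTG/0: at [2, 73, 99, 106, 137] ⇒ [2, 73, 99, 106, 137]
  VbrIII TAGTA/5: at [10, 19, 30, 49, 52, 89] ⇒ [15, 24, 35, 54, 57, 94]
  MvoII AAATA/4: at [46, 94, 118, 126] ⇒ [50, 98, 122, 130]
  SqiIV CGCCT/5: at [24, 59, 65] ⇒ [29, 64, 70]

All cut coordinates (distinct, sorted): [2, 15, 24, 29, 35, 50, 54, 57, 64, 70, 73, 94, 98, 99, 106, 122, 130, 137]

Fragment lengths:
  2→15: 13 bp
  15→24: 9 bp
  24→29: 5 bp
  29→35: 6 bp
  35→50: 15 bp
  50→54: 4 bp
  54→57: 3 bp
  57→64: 7 bp
  64→70: 6 bp
  70→73: 3 bp
  73→94: 21 bp
  94→98: 4 bp
  98→99: 1 bp
  99→106: 7 bp
  106→122: 16 bp
  122→130: 8 bp
  130→137: 7 bp
  137→2 (wrap): 154-137+2 = 19 bp

[1,3,3,4,4,5,6,6,7,7,7,8,9,13,15,16,19,21]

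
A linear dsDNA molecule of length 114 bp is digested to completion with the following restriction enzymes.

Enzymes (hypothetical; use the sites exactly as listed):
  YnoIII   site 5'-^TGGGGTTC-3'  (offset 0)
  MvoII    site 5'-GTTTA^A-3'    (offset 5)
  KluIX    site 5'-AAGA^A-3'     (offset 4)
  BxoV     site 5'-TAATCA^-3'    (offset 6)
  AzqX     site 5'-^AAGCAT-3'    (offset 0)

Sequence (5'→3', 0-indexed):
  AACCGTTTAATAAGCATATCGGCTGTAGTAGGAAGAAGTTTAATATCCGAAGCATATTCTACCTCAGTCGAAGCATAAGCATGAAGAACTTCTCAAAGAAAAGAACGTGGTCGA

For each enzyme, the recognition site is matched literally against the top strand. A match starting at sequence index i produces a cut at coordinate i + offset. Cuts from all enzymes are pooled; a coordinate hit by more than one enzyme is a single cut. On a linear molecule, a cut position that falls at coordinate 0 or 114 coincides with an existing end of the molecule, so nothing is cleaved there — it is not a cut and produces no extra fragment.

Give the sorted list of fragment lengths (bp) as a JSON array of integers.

Site scan:
  YnoIII (TGGGGTTC, off=0): no sites
  MvoII (GTTTAA, off=5): starts [4, 37] → cuts [9, 42]
  KluIX (AAGAA, off=4): starts [32, 83, 95, 100] → cuts [36, 87, 99, 104]
  BxoV (TAATCA, off=6): no sites
  AzqX (AAGCAT, off=0): starts [11, 49, 70, 76] → cuts [11, 49, 70, 76]

All cut coordinates (distinct, sorted): [9, 11, 36, 42, 49, 70, 76, 87, 99, 104]

Fragments:
  [0,9): 9 bp
  [9,11): 2 bp
  [11,36): 25 bp
  [36,42): 6 bp
  [42,49): 7 bp
  [49,70): 21 bp
  [70,76): 6 bp
  [76,87): 11 bp
  [87,99): 12 bp
  [99,104): 5 bp
  [104,114): 10 bp

[2,5,6,6,7,9,10,11,12,21,25]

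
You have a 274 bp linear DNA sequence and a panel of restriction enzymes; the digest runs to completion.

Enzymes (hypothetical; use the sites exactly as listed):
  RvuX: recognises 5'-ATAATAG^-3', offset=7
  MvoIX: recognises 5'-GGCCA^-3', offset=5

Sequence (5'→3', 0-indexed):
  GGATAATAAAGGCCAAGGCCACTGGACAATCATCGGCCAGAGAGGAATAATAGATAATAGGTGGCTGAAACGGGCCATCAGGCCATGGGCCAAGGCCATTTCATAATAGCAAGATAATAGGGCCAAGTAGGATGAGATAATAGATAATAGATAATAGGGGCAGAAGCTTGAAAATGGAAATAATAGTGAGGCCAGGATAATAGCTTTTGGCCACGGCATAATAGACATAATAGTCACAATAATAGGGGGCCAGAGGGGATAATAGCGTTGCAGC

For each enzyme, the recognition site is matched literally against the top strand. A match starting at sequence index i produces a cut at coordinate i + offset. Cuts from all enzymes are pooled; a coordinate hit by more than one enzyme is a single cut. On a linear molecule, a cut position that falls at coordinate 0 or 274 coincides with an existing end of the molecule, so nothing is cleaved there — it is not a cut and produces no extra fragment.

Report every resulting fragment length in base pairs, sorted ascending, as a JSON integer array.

[5,6,6,7,7,7,7,7,8,8,9,9,9,10,11,11,11,12,13,14,15,17,18,18,29]

Scan for sites:
  RvuX (ATAATAG, off=7): starts [46, 53, 102, 113, 136, 143, 150, 179, 196, 217, 226, 238, 258] → cuts [53, 60, 109, 120, 143, 150, 157, 186, 203, 224, 233, 245, 265]
  MvoIX (GGCCA, off=5): starts [10, 16, 34, 72, 80, 87, 93, 120, 189, 208, 247] → cuts [15, 21, 39, 77, 85, 92, 98, 125, 194, 213, 252]

Pooled cuts: [15, 21, 39, 53, 60, 77, 85, 92, 98, 109, 120, 125, 143, 150, 157, 186, 194, 203, 213, 224, 233, 245, 252, 265]

Fragments:
  [0,15): 15 bp
  [15,21): 6 bp
  [21,39): 18 bp
  [39,53): 14 bp
  [53,60): 7 bp
  [60,77): 17 bp
  [77,85): 8 bp
  [85,92): 7 bp
  [92,98): 6 bp
  [98,109): 11 bp
  [109,120): 11 bp
  [120,125): 5 bp
  [125,143): 18 bp
  [143,150): 7 bp
  [150,157): 7 bp
  [157,186): 29 bp
  [186,194): 8 bp
  [194,203): 9 bp
  [203,213): 10 bp
  [213,224): 11 bp
  [224,233): 9 bp
  [233,245): 12 bp
  [245,252): 7 bp
  [252,265): 13 bp
  [265,274): 9 bp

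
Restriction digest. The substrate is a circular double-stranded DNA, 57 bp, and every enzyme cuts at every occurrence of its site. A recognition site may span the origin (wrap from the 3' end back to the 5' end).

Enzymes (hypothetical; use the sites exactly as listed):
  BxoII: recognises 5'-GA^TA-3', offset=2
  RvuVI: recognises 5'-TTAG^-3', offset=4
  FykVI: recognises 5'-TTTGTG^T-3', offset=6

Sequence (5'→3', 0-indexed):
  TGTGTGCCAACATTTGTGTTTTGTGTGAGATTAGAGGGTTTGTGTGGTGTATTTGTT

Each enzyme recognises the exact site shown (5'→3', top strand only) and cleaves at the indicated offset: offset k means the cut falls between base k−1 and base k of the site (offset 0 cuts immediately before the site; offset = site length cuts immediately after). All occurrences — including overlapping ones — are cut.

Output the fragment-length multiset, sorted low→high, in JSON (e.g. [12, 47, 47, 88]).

[7,9,10,14,17]

Scan for sites:
  BxoII (GATA, off=2): no sites
  RvuVI (TTAG, off=4): starts [30] → cuts [34]
  FykVI (TTTGTGT, off=6): starts [12, 19, 38, 55] → cuts [4, 18, 25, 44]

All cut coordinates (distinct, sorted): [4, 18, 25, 34, 44]

Fragments:
  4→18: 14 bp
  18→25: 7 bp
  25→34: 9 bp
  34→44: 10 bp
  44→4 (wrap): 57-44+4 = 17 bp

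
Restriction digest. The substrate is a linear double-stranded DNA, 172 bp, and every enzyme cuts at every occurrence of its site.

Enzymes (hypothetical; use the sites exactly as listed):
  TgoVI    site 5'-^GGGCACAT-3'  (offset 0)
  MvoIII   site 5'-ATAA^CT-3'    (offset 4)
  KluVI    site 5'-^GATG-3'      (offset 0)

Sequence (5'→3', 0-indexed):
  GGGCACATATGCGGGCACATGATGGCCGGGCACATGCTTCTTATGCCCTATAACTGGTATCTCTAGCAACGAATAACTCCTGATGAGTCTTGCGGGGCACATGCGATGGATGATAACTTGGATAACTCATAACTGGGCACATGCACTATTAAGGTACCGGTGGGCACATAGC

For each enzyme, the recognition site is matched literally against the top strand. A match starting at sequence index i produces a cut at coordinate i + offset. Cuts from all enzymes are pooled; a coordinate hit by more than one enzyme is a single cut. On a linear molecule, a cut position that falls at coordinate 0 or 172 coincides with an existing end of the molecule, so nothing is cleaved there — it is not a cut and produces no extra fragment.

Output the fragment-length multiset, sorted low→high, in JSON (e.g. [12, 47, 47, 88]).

[2,4,5,7,7,8,8,9,10,11,12,13,23,26,27]

Per-enzyme occurrences:
  TgoVI (GGGCACAT, off=0): starts [0, 12, 27, 94, 134, 161] → cuts [12, 27, 94, 134, 161] (position 0 is a terminus of the linear molecule — no cut)
  MvoIII (ATAACT, off=4): starts [49, 72, 112, 121, 128] → cuts [53, 76, 116, 125, 132]
  KluVI (GATG, off=0): starts [20, 81, 104, 108] → cuts [20, 81, 104, 108]

Pooled cuts: [12, 20, 27, 53, 76, 81, 94, 104, 108, 116, 125, 132, 134, 161]

Fragment lengths:
  [0,12): 12 bp
  [12,20): 8 bp
  [20,27): 7 bp
  [27,53): 26 bp
  [53,76): 23 bp
  [76,81): 5 bp
  [81,94): 13 bp
  [94,104): 10 bp
  [104,108): 4 bp
  [108,116): 8 bp
  [116,125): 9 bp
  [125,132): 7 bp
  [132,134): 2 bp
  [134,161): 27 bp
  [161,172): 11 bp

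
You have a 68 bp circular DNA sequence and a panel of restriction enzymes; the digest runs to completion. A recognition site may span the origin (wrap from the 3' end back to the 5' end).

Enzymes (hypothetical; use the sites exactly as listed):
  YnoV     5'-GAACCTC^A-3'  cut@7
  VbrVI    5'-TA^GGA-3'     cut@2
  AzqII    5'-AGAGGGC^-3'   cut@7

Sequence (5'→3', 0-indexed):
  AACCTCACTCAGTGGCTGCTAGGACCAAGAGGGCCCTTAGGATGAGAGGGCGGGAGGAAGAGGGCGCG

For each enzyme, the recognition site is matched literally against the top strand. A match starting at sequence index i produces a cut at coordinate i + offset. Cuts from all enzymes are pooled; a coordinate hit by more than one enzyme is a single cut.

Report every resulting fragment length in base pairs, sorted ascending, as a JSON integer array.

[5,9,12,13,14,15]

Per-enzyme occurrences:
  YnoV (GAACCTCA, off=7): starts [67] → cuts [6]
  VbrVI (TAGGA, off=2): starts [19, 37] → cuts [21, 39]
  AzqII (AGAGGGC, off=7): starts [27, 44, 58] → cuts [34, 51, 65]

All cut coordinates (distinct, sorted): [6, 21, 34, 39, 51, 65]

Fragments:
  6→21: 15 bp
  21→34: 13 bp
  34→39: 5 bp
  39→51: 12 bp
  51→65: 14 bp
  65→6 (wrap): 68-65+6 = 9 bp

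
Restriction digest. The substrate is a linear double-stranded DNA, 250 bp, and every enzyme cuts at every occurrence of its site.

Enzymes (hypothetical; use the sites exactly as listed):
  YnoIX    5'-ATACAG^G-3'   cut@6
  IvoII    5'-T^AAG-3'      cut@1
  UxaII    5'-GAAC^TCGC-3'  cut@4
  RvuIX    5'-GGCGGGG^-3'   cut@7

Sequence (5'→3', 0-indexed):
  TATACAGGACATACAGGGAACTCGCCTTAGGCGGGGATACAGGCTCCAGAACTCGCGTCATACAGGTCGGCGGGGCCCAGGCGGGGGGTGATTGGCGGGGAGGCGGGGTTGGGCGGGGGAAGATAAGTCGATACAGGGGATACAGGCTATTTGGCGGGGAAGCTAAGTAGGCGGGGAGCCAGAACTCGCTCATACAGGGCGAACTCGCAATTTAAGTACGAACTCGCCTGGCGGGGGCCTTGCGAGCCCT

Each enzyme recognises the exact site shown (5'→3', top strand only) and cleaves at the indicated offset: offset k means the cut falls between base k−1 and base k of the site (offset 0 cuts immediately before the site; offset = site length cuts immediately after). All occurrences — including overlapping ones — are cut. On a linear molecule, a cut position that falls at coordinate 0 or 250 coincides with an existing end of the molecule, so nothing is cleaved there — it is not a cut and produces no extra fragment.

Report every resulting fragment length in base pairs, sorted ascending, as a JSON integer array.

Scan for sites:
  YnoIX (ATACAGG, off=6): starts [1, 10, 36, 59, 130, 139, 191] → cuts [7, 16, 42, 65, 136, 145, 197]
  IvoII (TAAG, off=1): starts [123, 163, 212] → cuts [124, 164, 213]
  UxaII (GAACTCGC, off=4): starts [17, 48, 181, 200, 219] → cuts [21, 52, 185, 204, 223]
  RvuIX (GGCGGGG, off=7): starts [29, 68, 79, 93, 101, 111, 152, 169, 229] → cuts [36, 75, 86, 100, 108, 118, 159, 176, 236]

Pooled cuts: [7, 16, 21, 36, 42, 52, 65, 75, 86, 100, 108, 118, 124, 136, 145, 159, 164, 176, 185, 197, 204, 213, 223, 236]

Fragment lengths:
  [0,7): 7 bp
  [7,16): 9 bp
  [16,21): 5 bp
  [21,36): 15 bp
  [36,42): 6 bp
  [42,52): 10 bp
  [52,65): 13 bp
  [65,75): 10 bp
  [75,86): 11 bp
  [86,100): 14 bp
  [100,108): 8 bp
  [108,118): 10 bp
  [118,124): 6 bp
  [124,136): 12 bp
  [136,145): 9 bp
  [145,159): 14 bp
  [159,164): 5 bp
  [164,176): 12 bp
  [176,185): 9 bp
  [185,197): 12 bp
  [197,204): 7 bp
  [204,213): 9 bp
  [213,223): 10 bp
  [223,236): 13 bp
  [236,250): 14 bp

[5,5,6,6,7,7,8,9,9,9,9,10,10,10,10,11,12,12,12,13,13,14,14,14,15]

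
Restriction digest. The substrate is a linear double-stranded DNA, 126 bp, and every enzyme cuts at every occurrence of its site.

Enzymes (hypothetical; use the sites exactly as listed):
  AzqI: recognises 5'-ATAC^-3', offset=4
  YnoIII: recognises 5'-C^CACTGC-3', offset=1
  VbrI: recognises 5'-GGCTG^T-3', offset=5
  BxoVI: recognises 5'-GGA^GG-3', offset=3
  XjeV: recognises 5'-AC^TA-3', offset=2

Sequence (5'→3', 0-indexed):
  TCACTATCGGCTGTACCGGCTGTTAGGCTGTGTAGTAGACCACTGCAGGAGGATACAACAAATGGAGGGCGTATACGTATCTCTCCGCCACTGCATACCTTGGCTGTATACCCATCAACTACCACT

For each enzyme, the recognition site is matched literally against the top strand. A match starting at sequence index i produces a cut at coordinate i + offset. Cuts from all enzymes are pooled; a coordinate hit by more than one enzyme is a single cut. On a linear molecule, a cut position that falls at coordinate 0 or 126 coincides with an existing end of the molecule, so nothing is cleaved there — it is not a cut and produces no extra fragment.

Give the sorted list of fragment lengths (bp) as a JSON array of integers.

[4,5,6,7,8,8,8,9,9,10,10,10,10,10,12]

Site scan:
  AzqI (ATAC, off=4): starts [52, 72, 94, 107] → cuts [56, 76, 98, 111]
  YnoIII (CCACTGC, off=1): starts [39, 87] → cuts [40, 88]
  VbrI (GGCTGT, off=5): starts [8, 17, 25, 101] → cuts [13, 22, 30, 106]
  BxoVI (GGAGG, off=3): starts [47, 63] → cuts [50, 66]
  XjeV (ACTA, off=2): starts [2, 117] → cuts [4, 119]

Pooled cuts: [4, 13, 22, 30, 40, 50, 56, 66, 76, 88, 98, 106, 111, 119]

Fragment lengths:
  [0,4): 4 bp
  [4,13): 9 bp
  [13,22): 9 bp
  [22,30): 8 bp
  [30,40): 10 bp
  [40,50): 10 bp
  [50,56): 6 bp
  [56,66): 10 bp
  [66,76): 10 bp
  [76,88): 12 bp
  [88,98): 10 bp
  [98,106): 8 bp
  [106,111): 5 bp
  [111,119): 8 bp
  [119,126): 7 bp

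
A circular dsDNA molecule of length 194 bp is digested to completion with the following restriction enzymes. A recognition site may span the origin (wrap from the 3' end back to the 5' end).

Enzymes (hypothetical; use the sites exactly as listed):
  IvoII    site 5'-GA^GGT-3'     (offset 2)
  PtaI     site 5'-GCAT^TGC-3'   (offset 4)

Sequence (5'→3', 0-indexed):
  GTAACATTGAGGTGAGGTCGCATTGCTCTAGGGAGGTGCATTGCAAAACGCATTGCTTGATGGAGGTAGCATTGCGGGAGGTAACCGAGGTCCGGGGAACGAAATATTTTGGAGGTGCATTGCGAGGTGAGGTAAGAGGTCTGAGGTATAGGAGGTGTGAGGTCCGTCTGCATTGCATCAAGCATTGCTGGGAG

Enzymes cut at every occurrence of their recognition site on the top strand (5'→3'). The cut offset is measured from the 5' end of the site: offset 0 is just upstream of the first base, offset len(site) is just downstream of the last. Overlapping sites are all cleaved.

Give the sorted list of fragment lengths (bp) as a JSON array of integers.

Per-enzyme occurrences:
  IvoII GAGGT/2: at [8, 13, 32, 62, 77, 86, 111, 123, 128, 135, 142, 151, 158, 191] ⇒ [10, 15, 34, 64, 79, 88, 113, 125, 130, 137, 144, 153, 160, 193]
  PtaI GCATTGC/4: at [19, 37, 49, 68, 116, 169, 181] ⇒ [23, 41, 53, 72, 120, 173, 185]

All cut coordinates (distinct, sorted): [10, 15, 23, 34, 41, 53, 64, 72, 79, 88, 113, 120, 125, 130, 137, 144, 153, 160, 173, 185, 193]

Fragment lengths:
  10→15: 5 bp
  15→23: 8 bp
  23→34: 11 bp
  34→41: 7 bp
  41→53: 12 bp
  53→64: 11 bp
  64→72: 8 bp
  72→79: 7 bp
  79→88: 9 bp
  88→113: 25 bp
  113→120: 7 bp
  120→125: 5 bp
  125→130: 5 bp
  130→137: 7 bp
  137→144: 7 bp
  144→153: 9 bp
  153→160: 7 bp
  160→173: 13 bp
  173→185: 12 bp
  185→193: 8 bp
  193→10 (wrap): 194-193+10 = 11 bp

[5,5,5,7,7,7,7,7,7,8,8,8,9,9,11,11,11,12,12,13,25]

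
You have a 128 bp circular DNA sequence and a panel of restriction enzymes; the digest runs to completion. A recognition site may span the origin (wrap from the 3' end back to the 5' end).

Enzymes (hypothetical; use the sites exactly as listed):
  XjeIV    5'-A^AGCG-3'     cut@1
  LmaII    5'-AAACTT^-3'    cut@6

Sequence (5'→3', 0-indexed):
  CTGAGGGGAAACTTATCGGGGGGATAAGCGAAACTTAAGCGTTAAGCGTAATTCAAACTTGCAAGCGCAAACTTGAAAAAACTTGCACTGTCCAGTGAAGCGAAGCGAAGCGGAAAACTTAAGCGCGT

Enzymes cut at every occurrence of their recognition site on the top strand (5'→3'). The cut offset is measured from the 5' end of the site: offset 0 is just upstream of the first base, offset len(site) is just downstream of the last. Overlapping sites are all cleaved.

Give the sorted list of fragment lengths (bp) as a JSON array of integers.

Scan for sites:
  XjeIV (AAGCG, off=1): starts [25, 36, 43, 62, 97, 102, 107, 120] → cuts [26, 37, 44, 63, 98, 103, 108, 121]
  LmaII (AAACTT, off=6): starts [8, 30, 54, 68, 78, 114] → cuts [14, 36, 60, 74, 84, 120]

All cut coordinates (distinct, sorted): [14, 26, 36, 37, 44, 60, 63, 74, 84, 98, 103, 108, 120, 121]

Fragments:
  14→26: 12 bp
  26→36: 10 bp
  36→37: 1 bp
  37→44: 7 bp
  44→60: 16 bp
  60→63: 3 bp
  63→74: 11 bp
  74→84: 10 bp
  84→98: 14 bp
  98→103: 5 bp
  103→108: 5 bp
  108→120: 12 bp
  120→121: 1 bp
  121→14 (wrap): 128-121+14 = 21 bp

[1,1,3,5,5,7,10,10,11,12,12,14,16,21]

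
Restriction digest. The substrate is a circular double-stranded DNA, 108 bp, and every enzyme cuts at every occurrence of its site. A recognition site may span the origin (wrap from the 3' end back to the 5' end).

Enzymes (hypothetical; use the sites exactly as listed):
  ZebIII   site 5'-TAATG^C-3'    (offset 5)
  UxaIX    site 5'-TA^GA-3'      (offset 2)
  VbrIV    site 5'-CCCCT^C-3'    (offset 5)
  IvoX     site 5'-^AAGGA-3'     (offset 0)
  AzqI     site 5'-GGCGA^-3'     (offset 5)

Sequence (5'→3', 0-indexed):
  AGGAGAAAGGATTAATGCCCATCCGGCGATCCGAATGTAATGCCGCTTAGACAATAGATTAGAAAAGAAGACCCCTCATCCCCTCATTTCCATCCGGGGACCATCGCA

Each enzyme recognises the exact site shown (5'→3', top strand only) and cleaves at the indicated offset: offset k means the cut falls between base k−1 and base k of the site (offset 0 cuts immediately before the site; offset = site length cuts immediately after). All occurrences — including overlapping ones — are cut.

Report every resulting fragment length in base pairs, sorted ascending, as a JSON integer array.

[5,7,7,7,8,11,12,13,15,23]

Scan for sites:
  ZebIII TAATGC/5: at [12, 37] ⇒ [17, 42]
  UxaIX TAGA/2: at [47, 54, 59] ⇒ [49, 56, 61]
  VbrIV CCCCTC/5: at [71, 79] ⇒ [76, 84]
  IvoX AAGGA/0: at [6, 107] ⇒ [6, 107]
  AzqI GGCGA/5: at [24] ⇒ [29]

All cut coordinates (distinct, sorted): [6, 17, 29, 42, 49, 56, 61, 76, 84, 107]

Fragments:
  6→17: 11 bp
  17→29: 12 bp
  29→42: 13 bp
  42→49: 7 bp
  49→56: 7 bp
  56→61: 5 bp
  61→76: 15 bp
  76→84: 8 bp
  84→107: 23 bp
  107→6 (wrap): 108-107+6 = 7 bp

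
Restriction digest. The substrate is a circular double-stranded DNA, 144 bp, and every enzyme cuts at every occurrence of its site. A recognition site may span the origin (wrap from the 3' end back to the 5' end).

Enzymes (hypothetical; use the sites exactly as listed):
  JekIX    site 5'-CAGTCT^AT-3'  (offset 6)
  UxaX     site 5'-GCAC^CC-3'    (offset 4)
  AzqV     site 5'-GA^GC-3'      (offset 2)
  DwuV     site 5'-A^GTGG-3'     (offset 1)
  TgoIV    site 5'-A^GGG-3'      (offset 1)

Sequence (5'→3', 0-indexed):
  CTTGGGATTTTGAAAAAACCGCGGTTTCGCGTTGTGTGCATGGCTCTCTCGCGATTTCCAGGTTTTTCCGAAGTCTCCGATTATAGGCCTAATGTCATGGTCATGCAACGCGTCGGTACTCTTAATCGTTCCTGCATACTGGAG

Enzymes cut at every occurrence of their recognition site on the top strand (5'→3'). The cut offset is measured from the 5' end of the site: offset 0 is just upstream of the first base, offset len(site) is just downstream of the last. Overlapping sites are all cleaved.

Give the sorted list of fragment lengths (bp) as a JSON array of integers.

Scan for sites:
  JekIX (CAGTCTAT, off=6): no sites
  UxaX (GCACCC, off=4): no sites
  AzqV GAGC/2: at [141] ⇒ [143]
  DwuV (AGTGG, off=1): no sites
  TgoIV (AGGG, off=1): no sites

All cut coordinates (distinct, sorted): [143]

Fragments:
  143→143 (wrap): 144-143+143 = 144 bp

[144]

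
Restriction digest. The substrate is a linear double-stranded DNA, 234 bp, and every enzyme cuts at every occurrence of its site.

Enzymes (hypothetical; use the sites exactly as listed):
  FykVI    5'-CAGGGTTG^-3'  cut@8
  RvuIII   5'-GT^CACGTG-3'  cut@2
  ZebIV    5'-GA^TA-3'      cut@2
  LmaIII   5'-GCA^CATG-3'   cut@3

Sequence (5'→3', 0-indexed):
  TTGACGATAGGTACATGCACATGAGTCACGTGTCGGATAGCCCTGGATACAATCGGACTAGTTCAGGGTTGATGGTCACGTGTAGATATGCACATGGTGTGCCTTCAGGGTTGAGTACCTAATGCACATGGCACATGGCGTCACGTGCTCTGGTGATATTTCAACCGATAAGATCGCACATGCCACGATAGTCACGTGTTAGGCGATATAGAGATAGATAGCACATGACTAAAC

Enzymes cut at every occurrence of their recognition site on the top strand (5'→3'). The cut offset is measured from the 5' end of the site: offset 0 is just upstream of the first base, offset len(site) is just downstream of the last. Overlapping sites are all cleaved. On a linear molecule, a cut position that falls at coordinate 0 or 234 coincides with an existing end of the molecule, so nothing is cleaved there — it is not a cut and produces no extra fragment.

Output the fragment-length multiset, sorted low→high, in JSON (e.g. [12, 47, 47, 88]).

Per-enzyme occurrences:
  FykVI CAGGGTTG/8: at [63, 105] ⇒ [71, 113]
  RvuIII GTCACGTG/2: at [24, 74, 139, 190] ⇒ [26, 76, 141, 192]
  ZebIV GATA/2: at [5, 35, 45, 84, 154, 166, 186, 204, 212, 216] ⇒ [7, 37, 47, 86, 156, 168, 188, 206, 214, 218]
  LmaIII GCACATG/3: at [16, 89, 123, 130, 175, 220] ⇒ [19, 92, 126, 133, 178, 223]

Pooled cuts: [7, 19, 26, 37, 47, 71, 76, 86, 92, 113, 126, 133, 141, 156, 168, 178, 188, 192, 206, 214, 218, 223]

Fragments:
  [0,7): 7 bp
  [7,19): 12 bp
  [19,26): 7 bp
  [26,37): 11 bp
  [37,47): 10 bp
  [47,71): 24 bp
  [71,76): 5 bp
  [76,86): 10 bp
  [86,92): 6 bp
  [92,113): 21 bp
  [113,126): 13 bp
  [126,133): 7 bp
  [133,141): 8 bp
  [141,156): 15 bp
  [156,168): 12 bp
  [168,178): 10 bp
  [178,188): 10 bp
  [188,192): 4 bp
  [192,206): 14 bp
  [206,214): 8 bp
  [214,218): 4 bp
  [218,223): 5 bp
  [223,234): 11 bp

[4,4,5,5,6,7,7,7,8,8,10,10,10,10,11,11,12,12,13,14,15,21,24]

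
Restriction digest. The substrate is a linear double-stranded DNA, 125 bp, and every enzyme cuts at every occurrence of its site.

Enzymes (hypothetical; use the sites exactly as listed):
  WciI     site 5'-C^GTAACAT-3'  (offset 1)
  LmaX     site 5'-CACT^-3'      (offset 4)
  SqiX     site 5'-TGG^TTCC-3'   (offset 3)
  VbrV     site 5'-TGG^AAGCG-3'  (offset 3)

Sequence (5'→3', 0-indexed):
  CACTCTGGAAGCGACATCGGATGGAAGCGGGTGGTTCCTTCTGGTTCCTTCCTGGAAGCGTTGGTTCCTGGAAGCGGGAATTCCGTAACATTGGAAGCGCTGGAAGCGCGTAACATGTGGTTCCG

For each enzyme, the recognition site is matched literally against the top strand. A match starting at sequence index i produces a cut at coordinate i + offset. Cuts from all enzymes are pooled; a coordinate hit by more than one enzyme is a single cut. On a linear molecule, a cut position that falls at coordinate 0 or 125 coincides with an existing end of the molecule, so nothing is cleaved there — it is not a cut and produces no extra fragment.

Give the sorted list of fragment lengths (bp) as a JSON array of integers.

[4,4,5,6,7,9,9,10,10,10,11,11,13,16]

Site scan:
  WciI CGTAACAT/1: at [83, 108] ⇒ [84, 109]
  LmaX CACT/4: at [0] ⇒ [4]
  SqiX TGGTTCC/3: at [31, 41, 61, 117] ⇒ [34, 44, 64, 120]
  VbrV TGGAAGCG/3: at [5, 21, 52, 68, 91, 100] ⇒ [8, 24, 55, 71, 94, 103]

Pooled cuts: [4, 8, 24, 34, 44, 55, 64, 71, 84, 94, 103, 109, 120]

Fragments:
  [0,4): 4 bp
  [4,8): 4 bp
  [8,24): 16 bp
  [24,34): 10 bp
  [34,44): 10 bp
  [44,55): 11 bp
  [55,64): 9 bp
  [64,71): 7 bp
  [71,84): 13 bp
  [84,94): 10 bp
  [94,103): 9 bp
  [103,109): 6 bp
  [109,120): 11 bp
  [120,125): 5 bp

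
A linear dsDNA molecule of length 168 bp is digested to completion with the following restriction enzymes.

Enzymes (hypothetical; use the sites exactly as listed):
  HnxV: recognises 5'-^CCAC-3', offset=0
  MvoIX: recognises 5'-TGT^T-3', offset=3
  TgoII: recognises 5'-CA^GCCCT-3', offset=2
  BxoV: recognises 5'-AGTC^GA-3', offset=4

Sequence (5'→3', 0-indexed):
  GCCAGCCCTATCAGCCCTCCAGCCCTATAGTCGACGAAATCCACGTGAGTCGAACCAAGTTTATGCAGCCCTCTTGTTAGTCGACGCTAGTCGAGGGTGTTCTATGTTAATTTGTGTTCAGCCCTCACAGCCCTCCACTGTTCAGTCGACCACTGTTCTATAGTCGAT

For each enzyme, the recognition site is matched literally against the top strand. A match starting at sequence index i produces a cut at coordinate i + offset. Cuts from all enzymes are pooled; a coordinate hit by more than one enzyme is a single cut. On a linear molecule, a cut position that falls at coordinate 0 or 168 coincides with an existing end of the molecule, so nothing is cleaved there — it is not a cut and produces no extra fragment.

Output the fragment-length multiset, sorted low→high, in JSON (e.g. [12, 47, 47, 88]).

Site scan:
  HnxV (CCAC, off=0): starts [40, 134, 149] → cuts [40, 134, 149]
  MvoIX (TGTT, off=3): starts [74, 97, 104, 114, 138, 153] → cuts [77, 100, 107, 117, 141, 156]
  TgoII (CAGCCCT, off=2): starts [2, 11, 19, 65, 118, 127] → cuts [4, 13, 21, 67, 120, 129]
  BxoV (AGTCGA, off=4): starts [28, 47, 78, 88, 143, 161] → cuts [32, 51, 82, 92, 147, 165]

All cut coordinates (distinct, sorted): [4, 13, 21, 32, 40, 51, 67, 77, 82, 92, 100, 107, 117, 120, 129, 134, 141, 147, 149, 156, 165]

Fragments:
  [0,4): 4 bp
  [4,13): 9 bp
  [13,21): 8 bp
  [21,32): 11 bp
  [32,40): 8 bp
  [40,51): 11 bp
  [51,67): 16 bp
  [67,77): 10 bp
  [77,82): 5 bp
  [82,92): 10 bp
  [92,100): 8 bp
  [100,107): 7 bp
  [107,117): 10 bp
  [117,120): 3 bp
  [120,129): 9 bp
  [129,134): 5 bp
  [134,141): 7 bp
  [141,147): 6 bp
  [147,149): 2 bp
  [149,156): 7 bp
  [156,165): 9 bp
  [165,168): 3 bp

[2,3,3,4,5,5,6,7,7,7,8,8,8,9,9,9,10,10,10,11,11,16]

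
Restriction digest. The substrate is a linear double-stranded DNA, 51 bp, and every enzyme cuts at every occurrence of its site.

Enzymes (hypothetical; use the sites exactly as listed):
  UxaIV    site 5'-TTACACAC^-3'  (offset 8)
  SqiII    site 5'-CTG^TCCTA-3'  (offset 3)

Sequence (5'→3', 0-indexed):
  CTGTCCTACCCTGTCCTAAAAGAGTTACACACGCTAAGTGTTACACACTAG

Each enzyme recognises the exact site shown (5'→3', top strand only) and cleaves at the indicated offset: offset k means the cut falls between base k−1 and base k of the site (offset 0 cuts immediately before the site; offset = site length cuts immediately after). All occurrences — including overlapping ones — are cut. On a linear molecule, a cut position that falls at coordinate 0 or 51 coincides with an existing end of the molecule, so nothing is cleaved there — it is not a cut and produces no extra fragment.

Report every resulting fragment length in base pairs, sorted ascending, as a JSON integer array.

Scan for sites:
  UxaIV (TTACACAC, off=8): starts [24, 40] → cuts [32, 48]
  SqiII (CTGTCCTA, off=3): starts [0, 10] → cuts [3, 13]

Pooled cuts: [3, 13, 32, 48]

Fragment lengths:
  [0,3): 3 bp
  [3,13): 10 bp
  [13,32): 19 bp
  [32,48): 16 bp
  [48,51): 3 bp

[3,3,10,16,19]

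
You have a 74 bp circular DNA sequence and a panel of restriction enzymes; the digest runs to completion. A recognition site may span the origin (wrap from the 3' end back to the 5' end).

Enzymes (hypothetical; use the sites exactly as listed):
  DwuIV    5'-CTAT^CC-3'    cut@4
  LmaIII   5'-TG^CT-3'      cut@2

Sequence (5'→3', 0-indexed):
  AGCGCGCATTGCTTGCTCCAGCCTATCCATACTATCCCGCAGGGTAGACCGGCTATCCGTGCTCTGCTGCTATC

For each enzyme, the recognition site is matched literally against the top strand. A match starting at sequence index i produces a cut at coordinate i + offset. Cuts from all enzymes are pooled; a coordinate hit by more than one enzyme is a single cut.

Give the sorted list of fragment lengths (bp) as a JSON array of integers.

[3,4,5,5,9,11,16,21]

Scan for sites:
  DwuIV CTATCC/4: at [22, 31, 52] ⇒ [26, 35, 56]
  LmaIII TGCT/2: at [9, 13, 59, 64, 67] ⇒ [11, 15, 61, 66, 69]

Pooled cuts: [11, 15, 26, 35, 56, 61, 66, 69]

Fragments:
  11→15: 4 bp
  15→26: 11 bp
  26→35: 9 bp
  35→56: 21 bp
  56→61: 5 bp
  61→66: 5 bp
  66→69: 3 bp
  69→11 (wrap): 74-69+11 = 16 bp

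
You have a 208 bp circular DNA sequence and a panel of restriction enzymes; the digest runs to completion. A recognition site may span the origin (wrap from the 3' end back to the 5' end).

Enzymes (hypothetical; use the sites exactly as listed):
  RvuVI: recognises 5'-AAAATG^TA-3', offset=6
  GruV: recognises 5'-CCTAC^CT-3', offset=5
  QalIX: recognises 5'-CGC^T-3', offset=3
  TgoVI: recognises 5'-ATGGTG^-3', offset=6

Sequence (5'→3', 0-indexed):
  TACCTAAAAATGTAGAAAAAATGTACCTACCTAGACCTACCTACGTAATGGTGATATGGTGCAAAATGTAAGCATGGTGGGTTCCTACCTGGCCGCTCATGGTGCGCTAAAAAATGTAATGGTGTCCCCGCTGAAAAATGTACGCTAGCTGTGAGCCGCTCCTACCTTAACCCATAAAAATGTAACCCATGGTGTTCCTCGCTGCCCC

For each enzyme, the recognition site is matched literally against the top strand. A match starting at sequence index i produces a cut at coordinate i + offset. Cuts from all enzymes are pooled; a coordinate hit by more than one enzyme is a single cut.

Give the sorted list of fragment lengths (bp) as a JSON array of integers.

Per-enzyme occurrences:
  RvuVI AAAATGTA/6: at [6, 17, 62, 110, 134, 176] ⇒ [12, 23, 68, 116, 140, 182]
  GruV CCTACCT/5: at [25, 35, 83, 160, 206] ⇒ [3, 30, 40, 88, 165]
  QalIX CGCT/3: at [93, 104, 128, 142, 156, 199] ⇒ [96, 107, 131, 145, 159, 202]
  TgoVI ATGGTG/6: at [47, 55, 73, 98, 118, 188] ⇒ [53, 61, 79, 104, 124, 194]

All cut coordinates (distinct, sorted): [3, 12, 23, 30, 40, 53, 61, 68, 79, 88, 96, 104, 107, 116, 124, 131, 140, 145, 159, 165, 182, 194, 202]

Fragments:
  3→12: 9 bp
  12→23: 11 bp
  23→30: 7 bp
  30→40: 10 bp
  40→53: 13 bp
  53→61: 8 bp
  61→68: 7 bp
  68→79: 11 bp
  79→88: 9 bp
  88→96: 8 bp
  96→104: 8 bp
  104→107: 3 bp
  107→116: 9 bp
  116→124: 8 bp
  124→131: 7 bp
  131→140: 9 bp
  140→145: 5 bp
  145→159: 14 bp
  159→165: 6 bp
  165→182: 17 bp
  182→194: 12 bp
  194→202: 8 bp
  202→3 (wrap): 208-202+3 = 9 bp

[3,5,6,7,7,7,8,8,8,8,8,9,9,9,9,9,10,11,11,12,13,14,17]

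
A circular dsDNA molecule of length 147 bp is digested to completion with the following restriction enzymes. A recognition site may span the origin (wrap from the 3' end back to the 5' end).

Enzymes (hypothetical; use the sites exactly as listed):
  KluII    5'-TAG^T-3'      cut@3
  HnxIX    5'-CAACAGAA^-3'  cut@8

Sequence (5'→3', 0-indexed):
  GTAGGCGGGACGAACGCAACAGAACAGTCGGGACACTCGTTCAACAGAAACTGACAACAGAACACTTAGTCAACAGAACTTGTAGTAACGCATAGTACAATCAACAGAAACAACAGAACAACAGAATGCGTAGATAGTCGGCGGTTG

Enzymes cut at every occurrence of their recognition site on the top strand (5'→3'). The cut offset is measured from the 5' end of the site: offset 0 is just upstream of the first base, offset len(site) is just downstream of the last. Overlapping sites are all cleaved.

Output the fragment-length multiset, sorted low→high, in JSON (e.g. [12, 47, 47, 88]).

[7,7,8,9,9,10,11,13,14,25,34]

Site scan:
  KluII (TAGT, off=3): starts [66, 82, 92, 134] → cuts [69, 85, 95, 137]
  HnxIX (CAACAGAA, off=8): starts [16, 41, 54, 70, 101, 110, 118] → cuts [24, 49, 62, 78, 109, 118, 126]

Pooled cuts: [24, 49, 62, 69, 78, 85, 95, 109, 118, 126, 137]

Fragments:
  24→49: 25 bp
  49→62: 13 bp
  62→69: 7 bp
  69→78: 9 bp
  78→85: 7 bp
  85→95: 10 bp
  95→109: 14 bp
  109→118: 9 bp
  118→126: 8 bp
  126→137: 11 bp
  137→24 (wrap): 147-137+24 = 34 bp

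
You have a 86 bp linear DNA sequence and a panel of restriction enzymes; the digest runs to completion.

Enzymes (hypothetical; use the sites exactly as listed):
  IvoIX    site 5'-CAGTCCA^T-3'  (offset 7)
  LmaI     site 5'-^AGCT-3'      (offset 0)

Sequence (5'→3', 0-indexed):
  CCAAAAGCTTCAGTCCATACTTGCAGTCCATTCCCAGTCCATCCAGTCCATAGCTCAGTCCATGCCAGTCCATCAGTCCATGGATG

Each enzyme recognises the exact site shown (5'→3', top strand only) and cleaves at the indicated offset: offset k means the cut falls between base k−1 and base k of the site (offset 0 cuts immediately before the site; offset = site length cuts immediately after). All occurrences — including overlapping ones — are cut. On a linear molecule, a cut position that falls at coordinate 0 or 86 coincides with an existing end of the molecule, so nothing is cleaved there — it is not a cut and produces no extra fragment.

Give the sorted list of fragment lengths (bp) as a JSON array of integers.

Site scan:
  IvoIX (CAGTCCAT, off=7): starts [10, 23, 34, 43, 55, 65, 73] → cuts [17, 30, 41, 50, 62, 72, 80]
  LmaI (AGCT, off=0): starts [5, 51] → cuts [5, 51]

Pooled cuts: [5, 17, 30, 41, 50, 51, 62, 72, 80]

Fragments:
  [0,5): 5 bp
  [5,17): 12 bp
  [17,30): 13 bp
  [30,41): 11 bp
  [41,50): 9 bp
  [50,51): 1 bp
  [51,62): 11 bp
  [62,72): 10 bp
  [72,80): 8 bp
  [80,86): 6 bp

[1,5,6,8,9,10,11,11,12,13]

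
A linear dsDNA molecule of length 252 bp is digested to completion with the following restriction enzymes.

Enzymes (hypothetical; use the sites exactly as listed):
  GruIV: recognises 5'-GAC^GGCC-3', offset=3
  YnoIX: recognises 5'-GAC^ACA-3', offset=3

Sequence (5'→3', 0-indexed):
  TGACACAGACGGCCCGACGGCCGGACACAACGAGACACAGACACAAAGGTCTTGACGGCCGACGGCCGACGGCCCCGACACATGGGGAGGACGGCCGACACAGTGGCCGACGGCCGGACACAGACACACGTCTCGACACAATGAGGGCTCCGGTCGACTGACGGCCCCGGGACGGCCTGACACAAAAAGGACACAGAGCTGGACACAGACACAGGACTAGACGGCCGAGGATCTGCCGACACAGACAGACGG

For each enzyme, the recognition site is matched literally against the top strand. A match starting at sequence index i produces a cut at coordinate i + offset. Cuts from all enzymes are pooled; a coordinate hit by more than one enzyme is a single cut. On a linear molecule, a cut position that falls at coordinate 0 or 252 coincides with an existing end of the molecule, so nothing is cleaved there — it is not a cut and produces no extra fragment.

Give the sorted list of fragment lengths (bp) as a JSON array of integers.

[4,6,6,6,6,7,7,7,8,8,8,8,9,10,11,11,12,12,12,12,12,13,14,18,25]

Site scan:
  GruIV (GACGGCC, off=3): starts [7, 15, 53, 60, 67, 89, 108, 159, 170, 219] → cuts [10, 18, 56, 63, 70, 92, 111, 162, 173, 222]
  YnoIX (GACACA, off=3): starts [1, 23, 33, 39, 76, 96, 116, 122, 134, 178, 189, 201, 207, 237] → cuts [4, 26, 36, 42, 79, 99, 119, 125, 137, 181, 192, 204, 210, 240]

Pooled cuts: [4, 10, 18, 26, 36, 42, 56, 63, 70, 79, 92, 99, 111, 119, 125, 137, 162, 173, 181, 192, 204, 210, 222, 240]

Fragments:
  [0,4): 4 bp
  [4,10): 6 bp
  [10,18): 8 bp
  [18,26): 8 bp
  [26,36): 10 bp
  [36,42): 6 bp
  [42,56): 14 bp
  [56,63): 7 bp
  [63,70): 7 bp
  [70,79): 9 bp
  [79,92): 13 bp
  [92,99): 7 bp
  [99,111): 12 bp
  [111,119): 8 bp
  [119,125): 6 bp
  [125,137): 12 bp
  [137,162): 25 bp
  [162,173): 11 bp
  [173,181): 8 bp
  [181,192): 11 bp
  [192,204): 12 bp
  [204,210): 6 bp
  [210,222): 12 bp
  [222,240): 18 bp
  [240,252): 12 bp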